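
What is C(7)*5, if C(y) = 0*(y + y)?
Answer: 0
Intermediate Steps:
C(y) = 0 (C(y) = 0*(2*y) = 0)
C(7)*5 = 0*5 = 0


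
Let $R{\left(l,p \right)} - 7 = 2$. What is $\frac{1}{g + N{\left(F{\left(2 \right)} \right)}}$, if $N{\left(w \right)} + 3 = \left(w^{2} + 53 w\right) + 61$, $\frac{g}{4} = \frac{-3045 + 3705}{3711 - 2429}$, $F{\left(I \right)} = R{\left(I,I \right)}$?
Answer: $\frac{641}{396176} \approx 0.001618$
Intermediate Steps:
$R{\left(l,p \right)} = 9$ ($R{\left(l,p \right)} = 7 + 2 = 9$)
$F{\left(I \right)} = 9$
$g = \frac{1320}{641}$ ($g = 4 \frac{-3045 + 3705}{3711 - 2429} = 4 \cdot \frac{660}{1282} = 4 \cdot 660 \cdot \frac{1}{1282} = 4 \cdot \frac{330}{641} = \frac{1320}{641} \approx 2.0593$)
$N{\left(w \right)} = 58 + w^{2} + 53 w$ ($N{\left(w \right)} = -3 + \left(\left(w^{2} + 53 w\right) + 61\right) = -3 + \left(61 + w^{2} + 53 w\right) = 58 + w^{2} + 53 w$)
$\frac{1}{g + N{\left(F{\left(2 \right)} \right)}} = \frac{1}{\frac{1320}{641} + \left(58 + 9^{2} + 53 \cdot 9\right)} = \frac{1}{\frac{1320}{641} + \left(58 + 81 + 477\right)} = \frac{1}{\frac{1320}{641} + 616} = \frac{1}{\frac{396176}{641}} = \frac{641}{396176}$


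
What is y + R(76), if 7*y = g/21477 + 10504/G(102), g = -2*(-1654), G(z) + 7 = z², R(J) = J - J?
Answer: 259987684/1563074583 ≈ 0.16633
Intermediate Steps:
R(J) = 0
G(z) = -7 + z²
g = 3308
y = 259987684/1563074583 (y = (3308/21477 + 10504/(-7 + 102²))/7 = (3308*(1/21477) + 10504/(-7 + 10404))/7 = (3308/21477 + 10504/10397)/7 = (⅐)*(259987684/223296369) = 259987684/1563074583 ≈ 0.16633)
y + R(76) = 259987684/1563074583 + 0 = 259987684/1563074583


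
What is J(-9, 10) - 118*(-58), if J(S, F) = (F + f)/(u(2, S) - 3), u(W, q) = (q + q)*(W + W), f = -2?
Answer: 513292/75 ≈ 6843.9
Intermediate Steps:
u(W, q) = 4*W*q (u(W, q) = (2*q)*(2*W) = 4*W*q)
J(S, F) = (-2 + F)/(-3 + 8*S) (J(S, F) = (F - 2)/(4*2*S - 3) = (-2 + F)/(8*S - 3) = (-2 + F)/(-3 + 8*S))
J(-9, 10) - 118*(-58) = (-2 + 10)/(-3 + 8*(-9)) - 118*(-58) = 8/(-3 - 72) + 6844 = 8/(-75) + 6844 = -1/75*8 + 6844 = -8/75 + 6844 = 513292/75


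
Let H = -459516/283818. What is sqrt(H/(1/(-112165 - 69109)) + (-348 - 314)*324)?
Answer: 10*sqrt(1767772096841)/47303 ≈ 281.08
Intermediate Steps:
H = -76586/47303 (H = -459516*1/283818 = -76586/47303 ≈ -1.6191)
sqrt(H/(1/(-112165 - 69109)) + (-348 - 314)*324) = sqrt(-76586/(47303*(1/(-112165 - 69109))) + (-348 - 314)*324) = sqrt(-76586/(47303*(1/(-181274))) - 662*324) = sqrt(-76586/(47303*(-1/181274)) - 214488) = sqrt(-76586/47303*(-181274) - 214488) = sqrt(13883050564/47303 - 214488) = sqrt(3737124700/47303) = 10*sqrt(1767772096841)/47303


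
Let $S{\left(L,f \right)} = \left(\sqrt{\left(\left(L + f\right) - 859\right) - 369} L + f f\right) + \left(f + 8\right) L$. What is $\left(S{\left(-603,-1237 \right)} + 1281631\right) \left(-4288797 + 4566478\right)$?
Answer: $986569215047 - 334883286 i \sqrt{767} \approx 9.8657 \cdot 10^{11} - 9.2745 \cdot 10^{9} i$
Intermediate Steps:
$S{\left(L,f \right)} = f^{2} + L \sqrt{-1228 + L + f} + L \left(8 + f\right)$ ($S{\left(L,f \right)} = \left(\sqrt{\left(-859 + L + f\right) - 369} L + f^{2}\right) + \left(8 + f\right) L = \left(\sqrt{-1228 + L + f} L + f^{2}\right) + L \left(8 + f\right) = \left(L \sqrt{-1228 + L + f} + f^{2}\right) + L \left(8 + f\right) = \left(f^{2} + L \sqrt{-1228 + L + f}\right) + L \left(8 + f\right) = f^{2} + L \sqrt{-1228 + L + f} + L \left(8 + f\right)$)
$\left(S{\left(-603,-1237 \right)} + 1281631\right) \left(-4288797 + 4566478\right) = \left(\left(\left(-1237\right)^{2} + 8 \left(-603\right) - -745911 - 603 \sqrt{-1228 - 603 - 1237}\right) + 1281631\right) \left(-4288797 + 4566478\right) = \left(\left(1530169 - 4824 + 745911 - 603 \sqrt{-3068}\right) + 1281631\right) 277681 = \left(\left(1530169 - 4824 + 745911 - 603 \cdot 2 i \sqrt{767}\right) + 1281631\right) 277681 = \left(\left(1530169 - 4824 + 745911 - 1206 i \sqrt{767}\right) + 1281631\right) 277681 = \left(\left(2271256 - 1206 i \sqrt{767}\right) + 1281631\right) 277681 = \left(3552887 - 1206 i \sqrt{767}\right) 277681 = 986569215047 - 334883286 i \sqrt{767}$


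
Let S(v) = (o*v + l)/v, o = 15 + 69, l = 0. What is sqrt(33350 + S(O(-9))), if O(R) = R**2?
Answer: sqrt(33434) ≈ 182.85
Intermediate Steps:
o = 84
S(v) = 84 (S(v) = (84*v + 0)/v = (84*v)/v = 84)
sqrt(33350 + S(O(-9))) = sqrt(33350 + 84) = sqrt(33434)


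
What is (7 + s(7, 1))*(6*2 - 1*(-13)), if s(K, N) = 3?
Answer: 250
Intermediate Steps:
(7 + s(7, 1))*(6*2 - 1*(-13)) = (7 + 3)*(6*2 - 1*(-13)) = 10*(12 + 13) = 10*25 = 250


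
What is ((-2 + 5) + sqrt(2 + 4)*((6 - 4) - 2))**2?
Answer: 9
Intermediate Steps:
((-2 + 5) + sqrt(2 + 4)*((6 - 4) - 2))**2 = (3 + sqrt(6)*(2 - 2))**2 = (3 + sqrt(6)*0)**2 = (3 + 0)**2 = 3**2 = 9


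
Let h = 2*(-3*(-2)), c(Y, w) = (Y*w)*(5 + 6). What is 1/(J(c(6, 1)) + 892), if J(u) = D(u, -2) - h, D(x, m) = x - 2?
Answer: 1/944 ≈ 0.0010593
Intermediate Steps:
c(Y, w) = 11*Y*w (c(Y, w) = (Y*w)*11 = 11*Y*w)
D(x, m) = -2 + x
h = 12 (h = 2*6 = 12)
J(u) = -14 + u (J(u) = (-2 + u) - 1*12 = (-2 + u) - 12 = -14 + u)
1/(J(c(6, 1)) + 892) = 1/((-14 + 11*6*1) + 892) = 1/((-14 + 66) + 892) = 1/(52 + 892) = 1/944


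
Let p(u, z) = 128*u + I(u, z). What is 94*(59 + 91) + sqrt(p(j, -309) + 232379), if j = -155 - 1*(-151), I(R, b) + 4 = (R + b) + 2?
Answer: 14100 + 24*sqrt(402) ≈ 14581.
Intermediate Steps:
I(R, b) = -2 + R + b (I(R, b) = -4 + ((R + b) + 2) = -4 + (2 + R + b) = -2 + R + b)
j = -4 (j = -155 + 151 = -4)
p(u, z) = -2 + z + 129*u (p(u, z) = 128*u + (-2 + u + z) = -2 + z + 129*u)
94*(59 + 91) + sqrt(p(j, -309) + 232379) = 94*(59 + 91) + sqrt((-2 - 309 + 129*(-4)) + 232379) = 94*150 + sqrt((-2 - 309 - 516) + 232379) = 14100 + sqrt(-827 + 232379) = 14100 + sqrt(231552) = 14100 + 24*sqrt(402)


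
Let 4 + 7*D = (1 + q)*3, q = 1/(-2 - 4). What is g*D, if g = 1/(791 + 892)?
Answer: -1/7854 ≈ -0.00012732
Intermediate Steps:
q = -⅙ (q = 1/(-6) = -⅙ ≈ -0.16667)
g = 1/1683 ≈ 0.00059418
D = -3/14 (D = -4/7 + ((1 - ⅙)*3)/7 = -4/7 + ((⅚)*3)/7 = -4/7 + (⅐)*(5/2) = -4/7 + 5/14 = -3/14 ≈ -0.21429)
g*D = (1/1683)*(-3/14) = -1/7854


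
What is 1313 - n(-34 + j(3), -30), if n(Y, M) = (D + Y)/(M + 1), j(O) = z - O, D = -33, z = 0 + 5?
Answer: 38012/29 ≈ 1310.8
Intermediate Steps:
z = 5
j(O) = 5 - O
n(Y, M) = (-33 + Y)/(1 + M) (n(Y, M) = (-33 + Y)/(M + 1) = (-33 + Y)/(1 + M))
1313 - n(-34 + j(3), -30) = 1313 - (-33 + (-34 + (5 - 1*3)))/(1 - 30) = 1313 - (-33 + (-34 + (5 - 3)))/(-29) = 1313 - (-1)*(-33 + (-34 + 2))/29 = 1313 - (-1)*(-33 - 32)/29 = 1313 - (-1)*(-65)/29 = 1313 - 1*65/29 = 1313 - 65/29 = 38012/29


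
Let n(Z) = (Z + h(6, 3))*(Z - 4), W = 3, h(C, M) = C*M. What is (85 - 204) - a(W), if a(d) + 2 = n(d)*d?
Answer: -54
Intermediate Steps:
n(Z) = (-4 + Z)*(18 + Z) (n(Z) = (Z + 6*3)*(Z - 4) = (Z + 18)*(-4 + Z) = (18 + Z)*(-4 + Z) = (-4 + Z)*(18 + Z))
a(d) = -2 + d*(-72 + d² + 14*d) (a(d) = -2 + (-72 + d² + 14*d)*d = -2 + d*(-72 + d² + 14*d))
(85 - 204) - a(W) = (85 - 204) - (-2 + 3*(-72 + 3² + 14*3)) = -119 - (-2 + 3*(-72 + 9 + 42)) = -119 - (-2 + 3*(-21)) = -119 - (-2 - 63) = -119 - 1*(-65) = -119 + 65 = -54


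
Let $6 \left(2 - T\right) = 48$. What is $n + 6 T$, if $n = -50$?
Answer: $-86$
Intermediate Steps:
$T = -6$ ($T = 2 - 8 = -6$)
$n + 6 T = -50 + 6 \left(-6\right) = -50 - 36 = -86$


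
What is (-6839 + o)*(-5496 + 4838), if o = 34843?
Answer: -18426632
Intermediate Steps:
(-6839 + o)*(-5496 + 4838) = (-6839 + 34843)*(-5496 + 4838) = 28004*(-658) = -18426632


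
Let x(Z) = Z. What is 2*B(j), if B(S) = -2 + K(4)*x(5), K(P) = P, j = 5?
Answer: 36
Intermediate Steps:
B(S) = 18 (B(S) = -2 + 4*5 = -2 + 20 = 18)
2*B(j) = 2*18 = 36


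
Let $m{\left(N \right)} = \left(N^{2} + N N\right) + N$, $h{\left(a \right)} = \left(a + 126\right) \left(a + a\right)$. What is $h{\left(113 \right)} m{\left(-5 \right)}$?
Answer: $2430630$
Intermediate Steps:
$h{\left(a \right)} = 2 a \left(126 + a\right)$ ($h{\left(a \right)} = \left(126 + a\right) 2 a = 2 a \left(126 + a\right)$)
$m{\left(N \right)} = N + 2 N^{2}$ ($m{\left(N \right)} = \left(N^{2} + N^{2}\right) + N = 2 N^{2} + N = N + 2 N^{2}$)
$h{\left(113 \right)} m{\left(-5 \right)} = 2 \cdot 113 \left(126 + 113\right) \left(- 5 \left(1 + 2 \left(-5\right)\right)\right) = 2 \cdot 113 \cdot 239 \left(- 5 \left(1 - 10\right)\right) = 54014 \left(\left(-5\right) \left(-9\right)\right) = 54014 \cdot 45 = 2430630$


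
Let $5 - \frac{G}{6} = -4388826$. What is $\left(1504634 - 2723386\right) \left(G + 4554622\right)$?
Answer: $-37644334025216$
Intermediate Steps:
$G = 26332986$ ($G = 30 - -26332956 = 30 + 26332956 = 26332986$)
$\left(1504634 - 2723386\right) \left(G + 4554622\right) = \left(1504634 - 2723386\right) \left(26332986 + 4554622\right) = \left(-1218752\right) 30887608 = -37644334025216$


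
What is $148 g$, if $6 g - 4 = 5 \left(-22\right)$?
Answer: $- \frac{7844}{3} \approx -2614.7$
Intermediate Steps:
$g = - \frac{53}{3}$ ($g = \frac{2}{3} + \frac{5 \left(-22\right)}{6} = \frac{2}{3} + \frac{1}{6} \left(-110\right) = \frac{2}{3} - \frac{55}{3} = - \frac{53}{3} \approx -17.667$)
$148 g = 148 \left(- \frac{53}{3}\right) = - \frac{7844}{3}$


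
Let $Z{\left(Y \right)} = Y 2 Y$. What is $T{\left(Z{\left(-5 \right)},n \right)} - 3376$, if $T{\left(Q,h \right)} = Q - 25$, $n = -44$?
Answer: $-3351$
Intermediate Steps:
$Z{\left(Y \right)} = 2 Y^{2}$ ($Z{\left(Y \right)} = 2 Y Y = 2 Y^{2}$)
$T{\left(Q,h \right)} = -25 + Q$ ($T{\left(Q,h \right)} = Q - 25 = -25 + Q$)
$T{\left(Z{\left(-5 \right)},n \right)} - 3376 = \left(-25 + 2 \left(-5\right)^{2}\right) - 3376 = \left(-25 + 2 \cdot 25\right) - 3376 = \left(-25 + 50\right) - 3376 = 25 - 3376 = -3351$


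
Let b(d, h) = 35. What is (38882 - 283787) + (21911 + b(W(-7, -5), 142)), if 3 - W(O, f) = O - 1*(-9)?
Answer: -222959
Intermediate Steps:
W(O, f) = -6 - O (W(O, f) = 3 - (O - 1*(-9)) = 3 - (O + 9) = 3 - (9 + O) = 3 + (-9 - O) = -6 - O)
(38882 - 283787) + (21911 + b(W(-7, -5), 142)) = (38882 - 283787) + (21911 + 35) = -244905 + 21946 = -222959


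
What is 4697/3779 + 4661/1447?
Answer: 24410478/5468213 ≈ 4.4641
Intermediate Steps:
4697/3779 + 4661/1447 = 24410478/5468213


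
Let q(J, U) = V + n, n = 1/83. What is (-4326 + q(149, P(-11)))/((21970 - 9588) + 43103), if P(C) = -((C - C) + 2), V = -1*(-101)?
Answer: -350674/4605255 ≈ -0.076146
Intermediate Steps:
n = 1/83 ≈ 0.012048
V = 101
P(C) = -2 (P(C) = -(0 + 2) = -1*2 = -2)
q(J, U) = 8384/83 (q(J, U) = 101 + 1/83 = 8384/83)
(-4326 + q(149, P(-11)))/((21970 - 9588) + 43103) = (-4326 + 8384/83)/((21970 - 9588) + 43103) = -350674/(83*(12382 + 43103)) = -350674/83/55485 = -350674/83*1/55485 = -350674/4605255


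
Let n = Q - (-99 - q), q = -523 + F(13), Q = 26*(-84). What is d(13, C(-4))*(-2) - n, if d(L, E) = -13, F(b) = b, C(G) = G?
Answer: 2621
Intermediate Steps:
Q = -2184
q = -510 (q = -523 + 13 = -510)
n = -2595 (n = -2184 - (-99 - 1*(-510)) = -2184 - (-99 + 510) = -2184 - 1*411 = -2184 - 411 = -2595)
d(13, C(-4))*(-2) - n = -13*(-2) - 1*(-2595) = 26 + 2595 = 2621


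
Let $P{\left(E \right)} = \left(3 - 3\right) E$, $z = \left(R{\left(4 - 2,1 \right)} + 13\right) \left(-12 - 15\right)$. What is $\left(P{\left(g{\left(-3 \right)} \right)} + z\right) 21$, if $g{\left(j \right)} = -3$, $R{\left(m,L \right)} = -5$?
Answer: $-4536$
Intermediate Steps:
$z = -216$ ($z = \left(-5 + 13\right) \left(-12 - 15\right) = 8 \left(-27\right) = -216$)
$P{\left(E \right)} = 0$ ($P{\left(E \right)} = 0 E = 0$)
$\left(P{\left(g{\left(-3 \right)} \right)} + z\right) 21 = \left(0 - 216\right) 21 = \left(-216\right) 21 = -4536$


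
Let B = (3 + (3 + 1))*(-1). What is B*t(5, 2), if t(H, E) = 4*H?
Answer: -140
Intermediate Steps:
B = -7 (B = (3 + 4)*(-1) = 7*(-1) = -7)
B*t(5, 2) = -28*5 = -7*20 = -140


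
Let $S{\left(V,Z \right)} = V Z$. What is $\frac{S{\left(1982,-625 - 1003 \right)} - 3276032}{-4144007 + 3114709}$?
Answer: $\frac{3251364}{514649} \approx 6.3176$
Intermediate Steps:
$\frac{S{\left(1982,-625 - 1003 \right)} - 3276032}{-4144007 + 3114709} = \frac{1982 \left(-625 - 1003\right) - 3276032}{-4144007 + 3114709} = \frac{1982 \left(-625 - 1003\right) - 3276032}{-1029298} = \left(1982 \left(-1628\right) - 3276032\right) \left(- \frac{1}{1029298}\right) = \left(-3226696 - 3276032\right) \left(- \frac{1}{1029298}\right) = \left(-6502728\right) \left(- \frac{1}{1029298}\right) = \frac{3251364}{514649}$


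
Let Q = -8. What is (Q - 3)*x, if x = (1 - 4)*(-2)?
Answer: -66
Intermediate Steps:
x = 6 (x = -3*(-2) = 6)
(Q - 3)*x = (-8 - 3)*6 = -11*6 = -66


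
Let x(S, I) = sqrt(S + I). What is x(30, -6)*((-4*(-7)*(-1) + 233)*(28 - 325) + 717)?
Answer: -120336*sqrt(6) ≈ -2.9476e+5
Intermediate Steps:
x(S, I) = sqrt(I + S)
x(30, -6)*((-4*(-7)*(-1) + 233)*(28 - 325) + 717) = sqrt(-6 + 30)*((-4*(-7)*(-1) + 233)*(28 - 325) + 717) = sqrt(24)*((28*(-1) + 233)*(-297) + 717) = (2*sqrt(6))*((-28 + 233)*(-297) + 717) = (2*sqrt(6))*(205*(-297) + 717) = (2*sqrt(6))*(-60885 + 717) = (2*sqrt(6))*(-60168) = -120336*sqrt(6)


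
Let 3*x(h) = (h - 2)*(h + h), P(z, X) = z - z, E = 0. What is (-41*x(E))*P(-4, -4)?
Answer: 0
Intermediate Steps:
P(z, X) = 0
x(h) = 2*h*(-2 + h)/3 (x(h) = ((h - 2)*(h + h))/3 = ((-2 + h)*(2*h))/3 = (2*h*(-2 + h))/3 = 2*h*(-2 + h)/3)
(-41*x(E))*P(-4, -4) = -82*0*(-2 + 0)/3*0 = -82*0*(-2)/3*0 = -41*0*0 = 0*0 = 0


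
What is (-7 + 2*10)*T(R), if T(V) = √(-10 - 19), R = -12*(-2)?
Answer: 13*I*√29 ≈ 70.007*I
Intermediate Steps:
R = 24
T(V) = I*√29 (T(V) = √(-29) = I*√29)
(-7 + 2*10)*T(R) = (-7 + 2*10)*(I*√29) = (-7 + 20)*(I*√29) = 13*(I*√29) = 13*I*√29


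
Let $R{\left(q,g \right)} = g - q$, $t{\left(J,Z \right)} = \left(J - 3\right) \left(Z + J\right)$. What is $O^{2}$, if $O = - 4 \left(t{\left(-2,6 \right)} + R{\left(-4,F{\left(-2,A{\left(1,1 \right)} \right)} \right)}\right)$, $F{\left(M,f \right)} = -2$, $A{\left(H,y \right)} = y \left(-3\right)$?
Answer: $5184$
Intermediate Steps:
$A{\left(H,y \right)} = - 3 y$
$t{\left(J,Z \right)} = \left(-3 + J\right) \left(J + Z\right)$
$O = 72$ ($O = - 4 \left(\left(\left(-2\right)^{2} - -6 - 18 - 12\right) - -2\right) = - 4 \left(\left(4 + 6 - 18 - 12\right) + \left(-2 + 4\right)\right) = - 4 \left(-20 + 2\right) = \left(-4\right) \left(-18\right) = 72$)
$O^{2} = 72^{2} = 5184$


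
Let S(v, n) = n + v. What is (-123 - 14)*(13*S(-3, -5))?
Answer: 14248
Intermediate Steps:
(-123 - 14)*(13*S(-3, -5)) = (-123 - 14)*(13*(-5 - 3)) = -1781*(-8) = -137*(-104) = 14248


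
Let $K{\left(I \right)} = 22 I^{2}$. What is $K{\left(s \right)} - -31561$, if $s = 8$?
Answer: $32969$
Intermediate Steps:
$K{\left(s \right)} - -31561 = 22 \cdot 8^{2} - -31561 = 22 \cdot 64 + 31561 = 1408 + 31561 = 32969$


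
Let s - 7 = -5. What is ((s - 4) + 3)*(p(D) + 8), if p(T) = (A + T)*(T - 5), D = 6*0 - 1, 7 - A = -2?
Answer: -40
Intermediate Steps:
A = 9 (A = 7 - 1*(-2) = 7 + 2 = 9)
s = 2 (s = 7 - 5 = 2)
D = -1 (D = 0 - 1 = -1)
p(T) = (-5 + T)*(9 + T) (p(T) = (9 + T)*(T - 5) = (9 + T)*(-5 + T) = (-5 + T)*(9 + T))
((s - 4) + 3)*(p(D) + 8) = ((2 - 4) + 3)*((-45 + (-1)² + 4*(-1)) + 8) = (-2 + 3)*((-45 + 1 - 4) + 8) = 1*(-48 + 8) = 1*(-40) = -40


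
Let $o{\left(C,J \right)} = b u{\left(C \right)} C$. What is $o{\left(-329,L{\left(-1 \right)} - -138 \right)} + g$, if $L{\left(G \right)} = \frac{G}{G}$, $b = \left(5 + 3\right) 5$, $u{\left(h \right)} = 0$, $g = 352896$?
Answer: $352896$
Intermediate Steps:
$b = 40$ ($b = 8 \cdot 5 = 40$)
$L{\left(G \right)} = 1$
$o{\left(C,J \right)} = 0$ ($o{\left(C,J \right)} = 40 \cdot 0 C = 0 C = 0$)
$o{\left(-329,L{\left(-1 \right)} - -138 \right)} + g = 0 + 352896 = 352896$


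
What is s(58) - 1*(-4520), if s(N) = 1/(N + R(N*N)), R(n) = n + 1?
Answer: 15471961/3423 ≈ 4520.0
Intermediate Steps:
R(n) = 1 + n
s(N) = 1/(1 + N + N²) (s(N) = 1/(N + (1 + N*N)) = 1/(N + (1 + N²)) = 1/(1 + N + N²))
s(58) - 1*(-4520) = 1/(1 + 58 + 58²) - 1*(-4520) = 1/(1 + 58 + 3364) + 4520 = 1/3423 + 4520 = 15471961/3423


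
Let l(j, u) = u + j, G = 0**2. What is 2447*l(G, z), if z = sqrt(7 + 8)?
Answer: 2447*sqrt(15) ≈ 9477.2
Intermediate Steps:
z = sqrt(15) ≈ 3.8730
G = 0
l(j, u) = j + u
2447*l(G, z) = 2447*(0 + sqrt(15)) = 2447*sqrt(15)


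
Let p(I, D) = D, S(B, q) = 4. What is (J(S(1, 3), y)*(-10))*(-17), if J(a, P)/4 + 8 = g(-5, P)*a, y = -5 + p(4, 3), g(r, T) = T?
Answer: -10880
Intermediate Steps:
y = -2 (y = -5 + 3 = -2)
J(a, P) = -32 + 4*P*a (J(a, P) = -32 + 4*(P*a) = -32 + 4*P*a)
(J(S(1, 3), y)*(-10))*(-17) = ((-32 + 4*(-2)*4)*(-10))*(-17) = ((-32 - 32)*(-10))*(-17) = -64*(-10)*(-17) = 640*(-17) = -10880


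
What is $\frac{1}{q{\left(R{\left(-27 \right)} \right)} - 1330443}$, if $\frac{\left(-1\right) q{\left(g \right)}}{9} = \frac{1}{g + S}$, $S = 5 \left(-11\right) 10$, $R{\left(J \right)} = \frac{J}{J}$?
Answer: $- \frac{61}{81157022} \approx -7.5163 \cdot 10^{-7}$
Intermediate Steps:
$R{\left(J \right)} = 1$
$S = -550$ ($S = \left(-55\right) 10 = -550$)
$q{\left(g \right)} = - \frac{9}{-550 + g}$ ($q{\left(g \right)} = - \frac{9}{g - 550} = - \frac{9}{-550 + g}$)
$\frac{1}{q{\left(R{\left(-27 \right)} \right)} - 1330443} = \frac{1}{- \frac{9}{-550 + 1} - 1330443} = \frac{1}{- \frac{9}{-549} - 1330443} = \frac{1}{\left(-9\right) \left(- \frac{1}{549}\right) - 1330443} = \frac{1}{\frac{1}{61} - 1330443} = \frac{1}{- \frac{81157022}{61}} = - \frac{61}{81157022}$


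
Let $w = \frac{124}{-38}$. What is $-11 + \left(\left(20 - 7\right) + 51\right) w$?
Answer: $- \frac{4177}{19} \approx -219.84$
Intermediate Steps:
$w = - \frac{62}{19}$ ($w = 124 \left(- \frac{1}{38}\right) = - \frac{62}{19} \approx -3.2632$)
$-11 + \left(\left(20 - 7\right) + 51\right) w = -11 + \left(\left(20 - 7\right) + 51\right) \left(- \frac{62}{19}\right) = -11 + \left(13 + 51\right) \left(- \frac{62}{19}\right) = -11 + 64 \left(- \frac{62}{19}\right) = -11 - \frac{3968}{19} = - \frac{4177}{19}$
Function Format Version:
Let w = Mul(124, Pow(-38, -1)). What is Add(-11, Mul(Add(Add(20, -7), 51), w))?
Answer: Rational(-4177, 19) ≈ -219.84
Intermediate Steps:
w = Rational(-62, 19) (w = Mul(124, Rational(-1, 38)) = Rational(-62, 19) ≈ -3.2632)
Add(-11, Mul(Add(Add(20, -7), 51), w)) = Add(-11, Mul(Add(Add(20, -7), 51), Rational(-62, 19))) = Add(-11, Mul(Add(13, 51), Rational(-62, 19))) = Add(-11, Mul(64, Rational(-62, 19))) = Add(-11, Rational(-3968, 19)) = Rational(-4177, 19)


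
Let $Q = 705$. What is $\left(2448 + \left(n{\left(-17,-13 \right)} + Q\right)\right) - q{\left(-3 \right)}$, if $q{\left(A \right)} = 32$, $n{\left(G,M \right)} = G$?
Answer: $3104$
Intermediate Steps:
$\left(2448 + \left(n{\left(-17,-13 \right)} + Q\right)\right) - q{\left(-3 \right)} = \left(2448 + \left(-17 + 705\right)\right) - 32 = \left(2448 + 688\right) - 32 = 3136 - 32 = 3104$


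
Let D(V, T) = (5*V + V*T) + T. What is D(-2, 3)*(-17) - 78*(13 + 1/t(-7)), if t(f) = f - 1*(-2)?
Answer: -3887/5 ≈ -777.40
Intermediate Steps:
t(f) = 2 + f (t(f) = f + 2 = 2 + f)
D(V, T) = T + 5*V + T*V (D(V, T) = (5*V + T*V) + T = T + 5*V + T*V)
D(-2, 3)*(-17) - 78*(13 + 1/t(-7)) = (3 + 5*(-2) + 3*(-2))*(-17) - 78*(13 + 1/(2 - 7)) = (3 - 10 - 6)*(-17) - 78*(13 + 1/(-5)) = -13*(-17) - 78*(13 - 1/5) = 221 - 78*64/5 = 221 - 4992/5 = -3887/5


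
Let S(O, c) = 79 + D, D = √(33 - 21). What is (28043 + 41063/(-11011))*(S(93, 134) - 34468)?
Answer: -965206723590/1001 + 56134620*√3/1001 ≈ -9.6415e+8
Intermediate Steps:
D = 2*√3 (D = √12 = 2*√3 ≈ 3.4641)
S(O, c) = 79 + 2*√3
(28043 + 41063/(-11011))*(S(93, 134) - 34468) = (28043 + 41063/(-11011))*((79 + 2*√3) - 34468) = (28043 + 41063*(-1/11011))*(-34389 + 2*√3) = (28043 - 3733/1001)*(-34389 + 2*√3) = 28067310*(-34389 + 2*√3)/1001 = -965206723590/1001 + 56134620*√3/1001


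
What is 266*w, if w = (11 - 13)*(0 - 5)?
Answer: 2660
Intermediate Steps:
w = 10 (w = -2*(-5) = 10)
266*w = 266*10 = 2660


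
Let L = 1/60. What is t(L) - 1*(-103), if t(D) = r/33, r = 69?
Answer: 1156/11 ≈ 105.09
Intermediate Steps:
L = 1/60 ≈ 0.016667
t(D) = 23/11 (t(D) = 69/33 = 69*(1/33) = 23/11)
t(L) - 1*(-103) = 23/11 - 1*(-103) = 23/11 + 103 = 1156/11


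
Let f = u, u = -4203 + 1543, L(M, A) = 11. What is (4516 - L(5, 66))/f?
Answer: -901/532 ≈ -1.6936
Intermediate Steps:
u = -2660
f = -2660
(4516 - L(5, 66))/f = (4516 - 1*11)/(-2660) = (4516 - 11)*(-1/2660) = 4505*(-1/2660) = -901/532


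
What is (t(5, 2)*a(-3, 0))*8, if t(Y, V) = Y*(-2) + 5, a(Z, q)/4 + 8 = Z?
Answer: 1760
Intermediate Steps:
a(Z, q) = -32 + 4*Z
t(Y, V) = 5 - 2*Y (t(Y, V) = -2*Y + 5 = 5 - 2*Y)
(t(5, 2)*a(-3, 0))*8 = ((5 - 2*5)*(-32 + 4*(-3)))*8 = ((5 - 10)*(-32 - 12))*8 = -5*(-44)*8 = 220*8 = 1760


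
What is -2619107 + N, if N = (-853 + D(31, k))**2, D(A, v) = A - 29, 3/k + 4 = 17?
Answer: -1894906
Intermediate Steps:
k = 3/13 (k = 3/(-4 + 17) = 3/13 ≈ 0.23077)
D(A, v) = -29 + A
N = 724201 (N = (-853 + (-29 + 31))**2 = (-853 + 2)**2 = (-851)**2 = 724201)
-2619107 + N = -2619107 + 724201 = -1894906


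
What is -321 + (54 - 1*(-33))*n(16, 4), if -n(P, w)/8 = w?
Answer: -3105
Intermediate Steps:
n(P, w) = -8*w
-321 + (54 - 1*(-33))*n(16, 4) = -321 + (54 - 1*(-33))*(-8*4) = -321 + (54 + 33)*(-32) = -321 + 87*(-32) = -321 - 2784 = -3105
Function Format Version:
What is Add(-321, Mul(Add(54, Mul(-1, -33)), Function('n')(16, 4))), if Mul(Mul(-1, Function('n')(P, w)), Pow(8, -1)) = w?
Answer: -3105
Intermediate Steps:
Function('n')(P, w) = Mul(-8, w)
Add(-321, Mul(Add(54, Mul(-1, -33)), Function('n')(16, 4))) = Add(-321, Mul(Add(54, Mul(-1, -33)), Mul(-8, 4))) = Add(-321, Mul(Add(54, 33), -32)) = Add(-321, Mul(87, -32)) = Add(-321, -2784) = -3105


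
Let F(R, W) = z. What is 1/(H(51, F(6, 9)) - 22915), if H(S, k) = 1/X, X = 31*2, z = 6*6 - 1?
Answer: -62/1420729 ≈ -4.3640e-5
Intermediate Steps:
z = 35 (z = 36 - 1 = 35)
F(R, W) = 35
X = 62
H(S, k) = 1/62
1/(H(51, F(6, 9)) - 22915) = 1/(1/62 - 22915) = 1/(-1420729/62) = -62/1420729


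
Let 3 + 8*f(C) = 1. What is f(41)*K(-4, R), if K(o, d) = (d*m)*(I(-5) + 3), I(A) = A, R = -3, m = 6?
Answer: -9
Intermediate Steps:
f(C) = -¼ (f(C) = -3/8 + (⅛)*1 = -3/8 + ⅛ = -¼)
K(o, d) = -12*d (K(o, d) = (d*6)*(-5 + 3) = (6*d)*(-2) = -12*d)
f(41)*K(-4, R) = -(-3)*(-3) = -¼*36 = -9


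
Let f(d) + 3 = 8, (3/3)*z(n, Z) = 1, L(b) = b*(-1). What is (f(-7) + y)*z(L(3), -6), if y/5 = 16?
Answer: 85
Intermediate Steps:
L(b) = -b
z(n, Z) = 1
f(d) = 5 (f(d) = -3 + 8 = 5)
y = 80 (y = 5*16 = 80)
(f(-7) + y)*z(L(3), -6) = (5 + 80)*1 = 85*1 = 85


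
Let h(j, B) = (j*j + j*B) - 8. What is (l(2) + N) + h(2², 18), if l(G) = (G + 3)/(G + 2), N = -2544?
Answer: -9851/4 ≈ -2462.8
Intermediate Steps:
h(j, B) = -8 + j² + B*j (h(j, B) = (j² + B*j) - 8 = -8 + j² + B*j)
l(G) = (3 + G)/(2 + G)
(l(2) + N) + h(2², 18) = ((3 + 2)/(2 + 2) - 2544) + (-8 + (2²)² + 18*2²) = (5/4 - 2544) + (-8 + 4² + 18*4) = ((¼)*5 - 2544) + (-8 + 16 + 72) = (5/4 - 2544) + 80 = -10171/4 + 80 = -9851/4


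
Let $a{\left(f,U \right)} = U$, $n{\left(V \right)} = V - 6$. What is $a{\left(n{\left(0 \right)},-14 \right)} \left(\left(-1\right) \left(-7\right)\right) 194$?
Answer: $-19012$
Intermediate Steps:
$n{\left(V \right)} = -6 + V$ ($n{\left(V \right)} = V - 6 = -6 + V$)
$a{\left(n{\left(0 \right)},-14 \right)} \left(\left(-1\right) \left(-7\right)\right) 194 = - 14 \left(\left(-1\right) \left(-7\right)\right) 194 = \left(-14\right) 7 \cdot 194 = \left(-98\right) 194 = -19012$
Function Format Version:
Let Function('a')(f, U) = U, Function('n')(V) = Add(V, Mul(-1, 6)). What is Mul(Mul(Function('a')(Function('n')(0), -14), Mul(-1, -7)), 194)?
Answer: -19012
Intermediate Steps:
Function('n')(V) = Add(-6, V) (Function('n')(V) = Add(V, -6) = Add(-6, V))
Mul(Mul(Function('a')(Function('n')(0), -14), Mul(-1, -7)), 194) = Mul(Mul(-14, Mul(-1, -7)), 194) = Mul(Mul(-14, 7), 194) = Mul(-98, 194) = -19012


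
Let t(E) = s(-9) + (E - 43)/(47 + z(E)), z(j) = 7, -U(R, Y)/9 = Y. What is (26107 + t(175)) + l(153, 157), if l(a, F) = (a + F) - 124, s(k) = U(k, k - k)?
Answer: 236659/9 ≈ 26295.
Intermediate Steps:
U(R, Y) = -9*Y
s(k) = 0 (s(k) = -9*(k - k) = -9*0 = 0)
l(a, F) = -124 + F + a (l(a, F) = (F + a) - 124 = -124 + F + a)
t(E) = -43/54 + E/54 (t(E) = 0 + (E - 43)/(47 + 7) = 0 + (-43 + E)/54 = 0 + (-43 + E)*(1/54) = 0 + (-43/54 + E/54) = -43/54 + E/54)
(26107 + t(175)) + l(153, 157) = (26107 + (-43/54 + (1/54)*175)) + (-124 + 157 + 153) = (26107 + (-43/54 + 175/54)) + 186 = (26107 + 22/9) + 186 = 234985/9 + 186 = 236659/9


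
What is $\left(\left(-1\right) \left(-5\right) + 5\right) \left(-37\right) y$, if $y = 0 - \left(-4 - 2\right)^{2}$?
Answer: $13320$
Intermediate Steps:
$y = -36$ ($y = 0 - \left(-6\right)^{2} = 0 - 36 = -36$)
$\left(\left(-1\right) \left(-5\right) + 5\right) \left(-37\right) y = \left(\left(-1\right) \left(-5\right) + 5\right) \left(-37\right) \left(-36\right) = \left(5 + 5\right) \left(-37\right) \left(-36\right) = 10 \left(-37\right) \left(-36\right) = \left(-370\right) \left(-36\right) = 13320$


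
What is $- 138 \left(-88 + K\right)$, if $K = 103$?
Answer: $-2070$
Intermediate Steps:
$- 138 \left(-88 + K\right) = - 138 \left(-88 + 103\right) = \left(-138\right) 15 = -2070$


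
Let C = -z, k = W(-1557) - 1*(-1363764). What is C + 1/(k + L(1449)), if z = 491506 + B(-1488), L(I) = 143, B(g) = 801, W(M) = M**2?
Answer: -1864935715891/3788156 ≈ -4.9231e+5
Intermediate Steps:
z = 492307 (z = 491506 + 801 = 492307)
k = 3788013 (k = (-1557)**2 - 1*(-1363764) = 2424249 + 1363764 = 3788013)
C = -492307 (C = -1*492307 = -492307)
C + 1/(k + L(1449)) = -492307 + 1/(3788013 + 143) = -492307 + 1/3788156 = -1864935715891/3788156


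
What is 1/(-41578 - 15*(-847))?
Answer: -1/28873 ≈ -3.4634e-5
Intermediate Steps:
1/(-41578 - 15*(-847)) = 1/(-41578 + 12705) = 1/(-28873) = -1/28873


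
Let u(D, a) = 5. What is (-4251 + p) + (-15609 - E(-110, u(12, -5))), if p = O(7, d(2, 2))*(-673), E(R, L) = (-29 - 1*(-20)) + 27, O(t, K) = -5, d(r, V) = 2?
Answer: -16513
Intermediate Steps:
E(R, L) = 18 (E(R, L) = (-29 + 20) + 27 = -9 + 27 = 18)
p = 3365 (p = -5*(-673) = 3365)
(-4251 + p) + (-15609 - E(-110, u(12, -5))) = (-4251 + 3365) + (-15609 - 1*18) = -886 + (-15609 - 18) = -886 - 15627 = -16513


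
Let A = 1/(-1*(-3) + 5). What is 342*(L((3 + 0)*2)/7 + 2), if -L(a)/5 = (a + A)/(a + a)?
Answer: 8949/16 ≈ 559.31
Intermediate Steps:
A = 1/8 (A = 1/(3 + 5) = 1/8 ≈ 0.12500)
L(a) = -5*(1/8 + a)/(2*a) (L(a) = -5*(a + 1/8)/(a + a) = -5*(1/8 + a)/(2*a))
342*(L((3 + 0)*2)/7 + 2) = 342*((5*(-1 - 8*(3 + 0)*2)/(16*(((3 + 0)*2))))/7 + 2) = 342*((5*(-1 - 24*2)/(16*((3*2))))/7 + 2) = 342*(((5/16)*(-1 - 8*6)/6)/7 + 2) = 342*(((5/16)*(1/6)*(-1 - 48))/7 + 2) = 342*(((5/16)*(1/6)*(-49))/7 + 2) = 342*((1/7)*(-245/96) + 2) = 342*(-35/96 + 2) = 342*(157/96) = 8949/16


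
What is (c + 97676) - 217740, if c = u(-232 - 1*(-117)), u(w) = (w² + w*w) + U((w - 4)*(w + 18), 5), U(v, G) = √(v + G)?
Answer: -93614 + 2*√2887 ≈ -93507.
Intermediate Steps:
U(v, G) = √(G + v)
u(w) = √(5 + (-4 + w)*(18 + w)) + 2*w² (u(w) = (w² + w*w) + √(5 + (w - 4)*(w + 18)) = (w² + w²) + √(5 + (-4 + w)*(18 + w)) = 2*w² + √(5 + (-4 + w)*(18 + w)) = √(5 + (-4 + w)*(18 + w)) + 2*w²)
c = 26450 + 2*√2887 (c = √(-67 + (-232 - 1*(-117))² + 14*(-232 - 1*(-117))) + 2*(-232 - 1*(-117))² = √(-67 + (-232 + 117)² + 14*(-232 + 117)) + 2*(-232 + 117)² = √(-67 + (-115)² + 14*(-115)) + 2*(-115)² = √(-67 + 13225 - 1610) + 2*13225 = √11548 + 26450 = 2*√2887 + 26450 = 26450 + 2*√2887 ≈ 26557.)
(c + 97676) - 217740 = ((26450 + 2*√2887) + 97676) - 217740 = (124126 + 2*√2887) - 217740 = -93614 + 2*√2887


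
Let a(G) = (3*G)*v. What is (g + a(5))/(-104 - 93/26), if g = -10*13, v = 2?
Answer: 2600/2797 ≈ 0.92957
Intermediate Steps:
g = -130
a(G) = 6*G (a(G) = (3*G)*2 = 6*G)
(g + a(5))/(-104 - 93/26) = (-130 + 6*5)/(-104 - 93/26) = (-130 + 30)/(-104 - 93*1/26) = -100/(-104 - 93/26) = -100/(-2797/26) = -26/2797*(-100) = 2600/2797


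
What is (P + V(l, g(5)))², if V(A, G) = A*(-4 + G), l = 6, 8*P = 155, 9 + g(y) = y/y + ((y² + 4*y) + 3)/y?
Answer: 39601/1600 ≈ 24.751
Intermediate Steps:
g(y) = -8 + (3 + y² + 4*y)/y (g(y) = -9 + (y/y + ((y² + 4*y) + 3)/y) = -9 + (1 + (3 + y² + 4*y)/y) = -8 + (3 + y² + 4*y)/y)
P = 155/8 (P = (⅛)*155 = 155/8 ≈ 19.375)
(P + V(l, g(5)))² = (155/8 + 6*(-4 + (-4 + 5 + 3/5)))² = (155/8 + 6*(-4 + (-4 + 5 + 3*(⅕))))² = (155/8 + 6*(-4 + (-4 + 5 + ⅗)))² = (155/8 + 6*(-4 + 8/5))² = (155/8 + 6*(-12/5))² = (155/8 - 72/5)² = (199/40)² = 39601/1600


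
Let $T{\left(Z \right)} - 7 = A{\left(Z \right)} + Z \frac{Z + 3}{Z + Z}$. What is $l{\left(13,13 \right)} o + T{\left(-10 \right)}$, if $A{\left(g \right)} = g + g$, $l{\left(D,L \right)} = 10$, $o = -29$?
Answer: $- \frac{613}{2} \approx -306.5$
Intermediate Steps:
$A{\left(g \right)} = 2 g$
$T{\left(Z \right)} = \frac{17}{2} + \frac{5 Z}{2}$ ($T{\left(Z \right)} = 7 + \left(2 Z + Z \frac{Z + 3}{Z + Z}\right) = 7 + \left(2 Z + Z \frac{3 + Z}{2 Z}\right) = 7 + \left(2 Z + \left(\frac{3}{2} + \frac{Z}{2}\right)\right) = 7 + \left(\frac{3}{2} + \frac{5 Z}{2}\right) = \frac{17}{2} + \frac{5 Z}{2}$)
$l{\left(13,13 \right)} o + T{\left(-10 \right)} = 10 \left(-29\right) + \left(\frac{17}{2} + \frac{5}{2} \left(-10\right)\right) = -290 + \left(\frac{17}{2} - 25\right) = -290 - \frac{33}{2} = - \frac{613}{2}$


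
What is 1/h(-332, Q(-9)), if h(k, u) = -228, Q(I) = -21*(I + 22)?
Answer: -1/228 ≈ -0.0043860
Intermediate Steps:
Q(I) = -462 - 21*I (Q(I) = -21*(22 + I) = -462 - 21*I)
1/h(-332, Q(-9)) = 1/(-228) = -1/228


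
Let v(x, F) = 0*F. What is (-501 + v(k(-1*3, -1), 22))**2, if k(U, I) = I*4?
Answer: 251001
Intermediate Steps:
k(U, I) = 4*I
v(x, F) = 0
(-501 + v(k(-1*3, -1), 22))**2 = (-501 + 0)**2 = (-501)**2 = 251001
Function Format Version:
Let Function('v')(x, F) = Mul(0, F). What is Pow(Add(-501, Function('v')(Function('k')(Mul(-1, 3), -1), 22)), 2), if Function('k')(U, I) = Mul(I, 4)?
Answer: 251001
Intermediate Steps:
Function('k')(U, I) = Mul(4, I)
Function('v')(x, F) = 0
Pow(Add(-501, Function('v')(Function('k')(Mul(-1, 3), -1), 22)), 2) = Pow(Add(-501, 0), 2) = Pow(-501, 2) = 251001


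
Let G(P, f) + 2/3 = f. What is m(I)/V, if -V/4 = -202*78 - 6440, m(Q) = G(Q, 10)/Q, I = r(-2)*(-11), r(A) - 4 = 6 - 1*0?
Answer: -7/7324680 ≈ -9.5567e-7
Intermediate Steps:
G(P, f) = -⅔ + f
r(A) = 10 (r(A) = 4 + (6 - 1*0) = 4 + (6 + 0) = 4 + 6 = 10)
I = -110 (I = 10*(-11) = -110)
m(Q) = 28/(3*Q) (m(Q) = (-⅔ + 10)/Q = 28/(3*Q))
V = 88784 (V = -4*(-202*78 - 6440) = -4*(-15756 - 6440) = -4*(-22196) = 88784)
m(I)/V = ((28/3)/(-110))/88784 = ((28/3)*(-1/110))*(1/88784) = -14/165*1/88784 = -7/7324680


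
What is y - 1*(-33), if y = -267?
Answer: -234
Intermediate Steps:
y - 1*(-33) = -267 - 1*(-33) = -267 + 33 = -234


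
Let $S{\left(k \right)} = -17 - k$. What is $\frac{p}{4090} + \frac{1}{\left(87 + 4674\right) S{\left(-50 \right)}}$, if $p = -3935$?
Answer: $- \frac{123647113}{128518434} \approx -0.9621$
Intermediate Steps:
$\frac{p}{4090} + \frac{1}{\left(87 + 4674\right) S{\left(-50 \right)}} = - \frac{3935}{4090} + \frac{1}{\left(87 + 4674\right) \left(-17 - -50\right)} = \left(-3935\right) \frac{1}{4090} + \frac{1}{4761 \left(-17 + 50\right)} = - \frac{787}{818} + \frac{1}{4761 \cdot 33} = - \frac{787}{818} + \frac{1}{4761} \cdot \frac{1}{33} = - \frac{787}{818} + \frac{1}{157113} = - \frac{123647113}{128518434}$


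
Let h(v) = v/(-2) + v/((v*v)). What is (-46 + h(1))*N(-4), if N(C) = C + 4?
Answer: 0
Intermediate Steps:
N(C) = 4 + C
h(v) = 1/v - v/2 (h(v) = v*(-½) + v/(v²) = -v/2 + v/v² = -v/2 + 1/v = 1/v - v/2)
(-46 + h(1))*N(-4) = (-46 + (1/1 - ½*1))*(4 - 4) = (-46 + (1 - ½))*0 = (-46 + ½)*0 = -91/2*0 = 0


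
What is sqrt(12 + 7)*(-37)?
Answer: -37*sqrt(19) ≈ -161.28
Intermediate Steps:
sqrt(12 + 7)*(-37) = sqrt(19)*(-37) = -37*sqrt(19)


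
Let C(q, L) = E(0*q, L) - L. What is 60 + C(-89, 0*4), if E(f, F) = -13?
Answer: 47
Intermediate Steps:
C(q, L) = -13 - L
60 + C(-89, 0*4) = 60 + (-13 - 0*4) = 60 + (-13 - 1*0) = 60 + (-13 + 0) = 60 - 13 = 47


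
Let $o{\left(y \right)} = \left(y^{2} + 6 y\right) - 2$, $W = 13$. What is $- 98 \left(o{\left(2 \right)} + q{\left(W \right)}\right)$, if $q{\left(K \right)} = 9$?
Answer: $-2254$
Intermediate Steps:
$o{\left(y \right)} = -2 + y^{2} + 6 y$
$- 98 \left(o{\left(2 \right)} + q{\left(W \right)}\right) = - 98 \left(\left(-2 + 2^{2} + 6 \cdot 2\right) + 9\right) = - 98 \left(\left(-2 + 4 + 12\right) + 9\right) = - 98 \left(14 + 9\right) = \left(-98\right) 23 = -2254$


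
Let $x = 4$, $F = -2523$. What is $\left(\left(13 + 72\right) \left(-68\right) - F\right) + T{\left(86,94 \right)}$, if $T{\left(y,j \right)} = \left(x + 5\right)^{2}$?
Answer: $-3176$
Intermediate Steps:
$T{\left(y,j \right)} = 81$ ($T{\left(y,j \right)} = \left(4 + 5\right)^{2} = 9^{2} = 81$)
$\left(\left(13 + 72\right) \left(-68\right) - F\right) + T{\left(86,94 \right)} = \left(\left(13 + 72\right) \left(-68\right) - -2523\right) + 81 = \left(85 \left(-68\right) + 2523\right) + 81 = \left(-5780 + 2523\right) + 81 = -3257 + 81 = -3176$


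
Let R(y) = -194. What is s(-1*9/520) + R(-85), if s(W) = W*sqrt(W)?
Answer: -194 - 27*I*sqrt(130)/135200 ≈ -194.0 - 0.002277*I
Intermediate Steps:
s(W) = W**(3/2)
s(-1*9/520) + R(-85) = (-1*9/520)**(3/2) - 194 = (-9*1/520)**(3/2) - 194 = (-9/520)**(3/2) - 194 = -27*I*sqrt(130)/135200 - 194 = -194 - 27*I*sqrt(130)/135200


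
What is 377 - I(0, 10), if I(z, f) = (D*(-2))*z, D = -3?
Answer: 377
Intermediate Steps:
I(z, f) = 6*z (I(z, f) = (-3*(-2))*z = 6*z)
377 - I(0, 10) = 377 - 6*0 = 377 - 1*0 = 377 + 0 = 377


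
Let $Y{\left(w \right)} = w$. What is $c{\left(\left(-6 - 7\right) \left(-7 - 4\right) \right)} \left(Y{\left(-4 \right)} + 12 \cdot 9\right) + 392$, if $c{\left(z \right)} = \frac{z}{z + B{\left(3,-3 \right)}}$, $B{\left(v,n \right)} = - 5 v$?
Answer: $\frac{8131}{16} \approx 508.19$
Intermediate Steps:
$c{\left(z \right)} = \frac{z}{-15 + z}$ ($c{\left(z \right)} = \frac{z}{z - 15} = \frac{z}{-15 + z}$)
$c{\left(\left(-6 - 7\right) \left(-7 - 4\right) \right)} \left(Y{\left(-4 \right)} + 12 \cdot 9\right) + 392 = \frac{\left(-6 - 7\right) \left(-7 - 4\right)}{-15 + \left(-6 - 7\right) \left(-7 - 4\right)} \left(-4 + 12 \cdot 9\right) + 392 = \frac{\left(-13\right) \left(-11\right)}{-15 - -143} \left(-4 + 108\right) + 392 = \frac{143}{-15 + 143} \cdot 104 + 392 = \frac{143}{128} \cdot 104 + 392 = \frac{1859}{16} + 392 = \frac{8131}{16}$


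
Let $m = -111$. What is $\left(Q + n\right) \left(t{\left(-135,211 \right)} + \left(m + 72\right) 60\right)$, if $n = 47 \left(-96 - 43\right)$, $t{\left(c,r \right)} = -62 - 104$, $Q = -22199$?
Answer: $72002392$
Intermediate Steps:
$t{\left(c,r \right)} = -166$ ($t{\left(c,r \right)} = -62 - 104 = -166$)
$n = -6533$ ($n = 47 \left(-139\right) = -6533$)
$\left(Q + n\right) \left(t{\left(-135,211 \right)} + \left(m + 72\right) 60\right) = \left(-22199 - 6533\right) \left(-166 + \left(-111 + 72\right) 60\right) = - 28732 \left(-166 - 2340\right) = \left(-28732\right) \left(-2506\right) = 72002392$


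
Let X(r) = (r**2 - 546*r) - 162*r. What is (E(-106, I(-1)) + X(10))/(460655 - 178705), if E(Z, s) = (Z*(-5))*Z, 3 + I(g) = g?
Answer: -6316/28195 ≈ -0.22401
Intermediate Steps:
I(g) = -3 + g
X(r) = r**2 - 708*r
E(Z, s) = -5*Z**2 (E(Z, s) = (-5*Z)*Z = -5*Z**2)
(E(-106, I(-1)) + X(10))/(460655 - 178705) = (-5*(-106)**2 + 10*(-708 + 10))/(460655 - 178705) = (-5*11236 + 10*(-698))/281950 = (-56180 - 6980)*(1/281950) = -63160*1/281950 = -6316/28195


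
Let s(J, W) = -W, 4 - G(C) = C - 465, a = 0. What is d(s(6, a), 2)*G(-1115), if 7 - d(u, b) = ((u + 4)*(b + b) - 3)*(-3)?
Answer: 72864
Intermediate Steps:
G(C) = 469 - C (G(C) = 4 - (C - 465) = 4 - (-465 + C) = 4 + (465 - C) = 469 - C)
d(u, b) = -2 + 6*b*(4 + u) (d(u, b) = 7 - ((u + 4)*(b + b) - 3)*(-3) = 7 - ((4 + u)*(2*b) - 3)*(-3) = 7 - (2*b*(4 + u) - 3)*(-3) = 7 - (-3 + 2*b*(4 + u))*(-3) = 7 - (9 - 6*b*(4 + u)) = 7 + (-9 + 6*b*(4 + u)) = -2 + 6*b*(4 + u))
d(s(6, a), 2)*G(-1115) = (-2 + 24*2 + 6*2*(-1*0))*(469 - 1*(-1115)) = (-2 + 48 + 6*2*0)*(469 + 1115) = (-2 + 48 + 0)*1584 = 46*1584 = 72864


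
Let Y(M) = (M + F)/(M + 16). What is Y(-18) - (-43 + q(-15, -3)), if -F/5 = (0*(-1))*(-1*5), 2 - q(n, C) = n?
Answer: 35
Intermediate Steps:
q(n, C) = 2 - n
F = 0 (F = -5*0*(-1)*(-1*5) = -0*(-5) = -5*0 = 0)
Y(M) = M/(16 + M) (Y(M) = (M + 0)/(M + 16) = M/(16 + M))
Y(-18) - (-43 + q(-15, -3)) = -18/(16 - 18) - (-43 + (2 - 1*(-15))) = -18/(-2) - (-43 + (2 + 15)) = -18*(-1/2) - (-43 + 17) = 9 - 1*(-26) = 9 + 26 = 35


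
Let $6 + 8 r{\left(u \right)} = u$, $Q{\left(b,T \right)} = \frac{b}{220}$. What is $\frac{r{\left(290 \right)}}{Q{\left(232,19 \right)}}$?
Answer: $\frac{3905}{116} \approx 33.664$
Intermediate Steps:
$Q{\left(b,T \right)} = \frac{b}{220}$ ($Q{\left(b,T \right)} = b \frac{1}{220} = \frac{b}{220}$)
$r{\left(u \right)} = - \frac{3}{4} + \frac{u}{8}$
$\frac{r{\left(290 \right)}}{Q{\left(232,19 \right)}} = \frac{- \frac{3}{4} + \frac{1}{8} \cdot 290}{\frac{1}{220} \cdot 232} = \frac{- \frac{3}{4} + \frac{145}{4}}{\frac{58}{55}} = \frac{71}{2} \cdot \frac{55}{58} = \frac{3905}{116}$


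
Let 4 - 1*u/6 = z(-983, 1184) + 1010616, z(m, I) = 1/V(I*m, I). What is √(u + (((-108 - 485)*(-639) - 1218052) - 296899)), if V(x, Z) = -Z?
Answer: I*√157702141073/148 ≈ 2683.2*I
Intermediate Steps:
z(m, I) = -1/I (z(m, I) = 1/(-I) = -1/I)
u = -3589693821/592 (u = 24 - 6*(-1/1184 + 1010616) = 24 - 6*1196569343/1184 = 24 - 3589708029/592 = -3589693821/592 ≈ -6.0637e+6)
√(u + (((-108 - 485)*(-639) - 1218052) - 296899)) = √(-3589693821/592 + (((-108 - 485)*(-639) - 1218052) - 296899)) = √(-3589693821/592 + ((-593*(-639) - 1218052) - 296899)) = √(-3589693821/592 + ((378927 - 1218052) - 296899)) = √(-3589693821/592 + (-839125 - 296899)) = √(-3589693821/592 - 1136024) = √(-4262220029/592) = I*√157702141073/148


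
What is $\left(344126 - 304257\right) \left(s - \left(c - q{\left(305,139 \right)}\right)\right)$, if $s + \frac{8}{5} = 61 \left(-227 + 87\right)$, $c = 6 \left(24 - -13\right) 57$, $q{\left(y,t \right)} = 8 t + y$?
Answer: $- \frac{3942765017}{5} \approx -7.8855 \cdot 10^{8}$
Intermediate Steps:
$q{\left(y,t \right)} = y + 8 t$
$c = 12654$ ($c = 6 \left(24 + 13\right) 57 = 6 \cdot 37 \cdot 57 = 222 \cdot 57 = 12654$)
$s = - \frac{42708}{5}$ ($s = - \frac{8}{5} + 61 \left(-227 + 87\right) = - \frac{8}{5} + 61 \left(-140\right) = - \frac{8}{5} - 8540 = - \frac{42708}{5} \approx -8541.6$)
$\left(344126 - 304257\right) \left(s - \left(c - q{\left(305,139 \right)}\right)\right) = \left(344126 - 304257\right) \left(- \frac{42708}{5} + \left(\left(305 + 8 \cdot 139\right) - 12654\right)\right) = 39869 \left(- \frac{42708}{5} + \left(\left(305 + 1112\right) - 12654\right)\right) = 39869 \left(- \frac{42708}{5} + \left(1417 - 12654\right)\right) = 39869 \left(- \frac{42708}{5} - 11237\right) = 39869 \left(- \frac{98893}{5}\right) = - \frac{3942765017}{5}$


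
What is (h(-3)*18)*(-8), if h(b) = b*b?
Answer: -1296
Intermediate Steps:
h(b) = b²
(h(-3)*18)*(-8) = ((-3)²*18)*(-8) = (9*18)*(-8) = 162*(-8) = -1296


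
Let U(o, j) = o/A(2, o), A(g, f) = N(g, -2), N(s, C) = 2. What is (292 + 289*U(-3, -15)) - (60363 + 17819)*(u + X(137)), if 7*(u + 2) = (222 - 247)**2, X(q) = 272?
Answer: -393257441/14 ≈ -2.8090e+7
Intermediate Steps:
A(g, f) = 2
U(o, j) = o/2
u = 611/7 (u = -2 + (222 - 247)**2/7 = -2 + (1/7)*(-25)**2 = -2 + (1/7)*625 = -2 + 625/7 = 611/7 ≈ 87.286)
(292 + 289*U(-3, -15)) - (60363 + 17819)*(u + X(137)) = (292 + 289*((1/2)*(-3))) - (60363 + 17819)*(611/7 + 272) = (292 + 289*(-3/2)) - 78182*2515/7 = (292 - 867/2) - 1*196627730/7 = -283/2 - 196627730/7 = -393257441/14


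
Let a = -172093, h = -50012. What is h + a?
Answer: -222105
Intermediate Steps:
h + a = -50012 - 172093 = -222105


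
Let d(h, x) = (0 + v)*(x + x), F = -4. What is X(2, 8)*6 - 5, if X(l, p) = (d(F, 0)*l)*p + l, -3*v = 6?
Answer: 7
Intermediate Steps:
v = -2 (v = -⅓*6 = -2)
d(h, x) = -4*x (d(h, x) = (0 - 2)*(x + x) = -4*x)
X(l, p) = l (X(l, p) = ((-4*0)*l)*p + l = (0*l)*p + l = 0*p + l = 0 + l = l)
X(2, 8)*6 - 5 = 2*6 - 5 = 12 - 5 = 7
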